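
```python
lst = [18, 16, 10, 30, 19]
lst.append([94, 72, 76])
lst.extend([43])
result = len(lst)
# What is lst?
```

After line 1: lst = [18, 16, 10, 30, 19]
After line 2 (append adds [94, 72, 76] as single element): lst = [18, 16, 10, 30, 19, [94, 72, 76]]
After line 3 (extend unpacks [43], adds 43): lst = [18, 16, 10, 30, 19, [94, 72, 76], 43]
After line 4: result = len(lst) = 7

[18, 16, 10, 30, 19, [94, 72, 76], 43]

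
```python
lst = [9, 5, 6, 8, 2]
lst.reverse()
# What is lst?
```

[2, 8, 6, 5, 9]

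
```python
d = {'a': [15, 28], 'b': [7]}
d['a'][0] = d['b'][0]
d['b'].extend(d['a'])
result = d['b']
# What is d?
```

After line 1: d = {'a': [15, 28], 'b': [7]}
After line 2 (a[0] = b[0] = 7): d = {'a': [7, 28], 'b': [7]}
After line 3 (b.extend(a) appends [7, 28]): d = {'a': [7, 28], 'b': [7, 7, 28]}
After line 4: result = d['b'] = [7, 7, 28]

{'a': [7, 28], 'b': [7, 7, 28]}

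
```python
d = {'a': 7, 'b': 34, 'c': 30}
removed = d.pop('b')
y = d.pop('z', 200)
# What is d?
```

After line 1: d = {'a': 7, 'b': 34, 'c': 30}
After line 2 (pop 'b' returns 34): d = {'a': 7, 'c': 30}, removed = 34
After line 3 (pop 'z' missing, returns default 200): d = {'a': 7, 'c': 30}, y = 200

{'a': 7, 'c': 30}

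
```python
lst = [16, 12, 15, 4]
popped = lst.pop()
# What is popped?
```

4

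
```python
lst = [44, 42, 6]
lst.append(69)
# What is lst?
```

[44, 42, 6, 69]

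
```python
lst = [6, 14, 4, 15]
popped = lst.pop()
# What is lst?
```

[6, 14, 4]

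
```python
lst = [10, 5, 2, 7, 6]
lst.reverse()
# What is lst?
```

[6, 7, 2, 5, 10]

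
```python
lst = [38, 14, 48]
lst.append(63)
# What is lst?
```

[38, 14, 48, 63]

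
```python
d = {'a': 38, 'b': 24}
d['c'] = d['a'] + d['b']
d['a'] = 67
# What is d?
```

After line 1: d = {'a': 38, 'b': 24}
After line 2 (d['c'] = 38 + 24): d = {'a': 38, 'b': 24, 'c': 62}
After line 3: d = {'a': 67, 'b': 24, 'c': 62}

{'a': 67, 'b': 24, 'c': 62}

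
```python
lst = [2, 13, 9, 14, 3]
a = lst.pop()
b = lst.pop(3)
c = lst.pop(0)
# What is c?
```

After line 1: lst = [2, 13, 9, 14, 3]
After line 2 (pop() -> a = 3): lst = [2, 13, 9, 14]
After line 3 (pop(3) -> b = 14): lst = [2, 13, 9]
After line 4 (pop(0) -> c = 2): lst = [13, 9]

2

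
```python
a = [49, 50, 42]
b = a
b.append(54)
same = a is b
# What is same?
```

After line 1: a = [49, 50, 42]
After line 2 (b = a is an alias, same object): a = [49, 50, 42], b = [49, 50, 42]
After line 3 (b.append mutates the shared list): a = [49, 50, 42, 54], b = [49, 50, 42, 54]
After line 4 (same = a is b; same object -> True): same = True

True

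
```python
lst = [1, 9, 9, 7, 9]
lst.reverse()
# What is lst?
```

[9, 7, 9, 9, 1]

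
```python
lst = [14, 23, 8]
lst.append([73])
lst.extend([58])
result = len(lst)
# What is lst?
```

After line 1: lst = [14, 23, 8]
After line 2 (append adds [73] as single element): lst = [14, 23, 8, [73]]
After line 3 (extend unpacks [58], adds 58): lst = [14, 23, 8, [73], 58]
After line 4: result = len(lst) = 5

[14, 23, 8, [73], 58]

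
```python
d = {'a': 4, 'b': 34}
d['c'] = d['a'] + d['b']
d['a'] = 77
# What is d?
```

After line 1: d = {'a': 4, 'b': 34}
After line 2 (d['c'] = 4 + 34): d = {'a': 4, 'b': 34, 'c': 38}
After line 3: d = {'a': 77, 'b': 34, 'c': 38}

{'a': 77, 'b': 34, 'c': 38}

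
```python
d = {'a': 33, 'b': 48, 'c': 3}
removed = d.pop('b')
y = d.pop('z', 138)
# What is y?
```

After line 1: d = {'a': 33, 'b': 48, 'c': 3}
After line 2 (pop 'b' returns 48): d = {'a': 33, 'c': 3}, removed = 48
After line 3 (pop 'z' missing, returns default 138): d = {'a': 33, 'c': 3}, y = 138

138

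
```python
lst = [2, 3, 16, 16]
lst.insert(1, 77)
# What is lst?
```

[2, 77, 3, 16, 16]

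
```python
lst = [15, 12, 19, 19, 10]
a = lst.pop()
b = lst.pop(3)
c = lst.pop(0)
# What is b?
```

After line 1: lst = [15, 12, 19, 19, 10]
After line 2 (pop() -> a = 10): lst = [15, 12, 19, 19]
After line 3 (pop(3) -> b = 19): lst = [15, 12, 19]
After line 4 (pop(0) -> c = 15): lst = [12, 19]

19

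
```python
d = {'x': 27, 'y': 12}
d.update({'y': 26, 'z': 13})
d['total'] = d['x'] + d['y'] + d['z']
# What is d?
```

After line 1: d = {'x': 27, 'y': 12}
After line 2 (y overwritten, z added): d = {'x': 27, 'y': 26, 'z': 13}
After line 3 (total = 27 + 26 + 13 = 66): d = {'x': 27, 'y': 26, 'z': 13, 'total': 66}

{'x': 27, 'y': 26, 'z': 13, 'total': 66}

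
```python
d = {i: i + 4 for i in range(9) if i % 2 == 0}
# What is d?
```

{0: 4, 2: 6, 4: 8, 6: 10, 8: 12}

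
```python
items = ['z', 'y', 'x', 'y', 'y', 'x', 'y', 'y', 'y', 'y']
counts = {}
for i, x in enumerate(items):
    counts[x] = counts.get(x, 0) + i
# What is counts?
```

Initial: counts = {}, items = ['z', 'y', 'x', 'y', 'y', 'x', 'y', 'y', 'y', 'y']
i=0, x='z': counts = {'z': 0}
i=1, x='y': counts = {'z': 0, 'y': 1}
i=2, x='x': counts = {'z': 0, 'y': 1, 'x': 2}
i=3, x='y': counts = {'z': 0, 'y': 4, 'x': 2}
i=4, x='y': counts = {'z': 0, 'y': 8, 'x': 2}
i=5, x='x': counts = {'z': 0, 'y': 8, 'x': 7}
i=6, x='y': counts = {'z': 0, 'y': 14, 'x': 7}
i=7, x='y': counts = {'z': 0, 'y': 21, 'x': 7}
i=8, x='y': counts = {'z': 0, 'y': 29, 'x': 7}
i=9, x='y': counts = {'z': 0, 'y': 38, 'x': 7}

{'z': 0, 'y': 38, 'x': 7}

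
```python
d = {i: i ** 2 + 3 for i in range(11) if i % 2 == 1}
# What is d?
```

{1: 4, 3: 12, 5: 28, 7: 52, 9: 84}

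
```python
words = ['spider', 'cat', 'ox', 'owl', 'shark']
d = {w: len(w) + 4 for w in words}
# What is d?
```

{'spider': 10, 'cat': 7, 'ox': 6, 'owl': 7, 'shark': 9}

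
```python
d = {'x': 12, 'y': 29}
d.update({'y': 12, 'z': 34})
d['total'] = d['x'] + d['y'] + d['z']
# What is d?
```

After line 1: d = {'x': 12, 'y': 29}
After line 2 (y overwritten, z added): d = {'x': 12, 'y': 12, 'z': 34}
After line 3 (total = 12 + 12 + 34 = 58): d = {'x': 12, 'y': 12, 'z': 34, 'total': 58}

{'x': 12, 'y': 12, 'z': 34, 'total': 58}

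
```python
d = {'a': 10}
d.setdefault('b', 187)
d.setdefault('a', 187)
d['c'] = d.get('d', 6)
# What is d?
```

After line 1: d = {'a': 10}
After line 2 (setdefault adds 'b'=187): d = {'a': 10, 'b': 187}
After line 3 (setdefault 'a' no-op, already exists): d = {'a': 10, 'b': 187}
After line 4 (get('d', 6) returns default since 'd' not in d): d = {'a': 10, 'b': 187, 'c': 6}

{'a': 10, 'b': 187, 'c': 6}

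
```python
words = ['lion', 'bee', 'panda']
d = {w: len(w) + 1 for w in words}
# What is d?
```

{'lion': 5, 'bee': 4, 'panda': 6}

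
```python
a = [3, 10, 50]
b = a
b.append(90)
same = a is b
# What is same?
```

After line 1: a = [3, 10, 50]
After line 2 (b = a is an alias, same object): a = [3, 10, 50], b = [3, 10, 50]
After line 3 (b.append mutates the shared list): a = [3, 10, 50, 90], b = [3, 10, 50, 90]
After line 4 (same = a is b; same object -> True): same = True

True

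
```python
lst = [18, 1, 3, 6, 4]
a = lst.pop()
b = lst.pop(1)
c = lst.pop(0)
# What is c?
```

After line 1: lst = [18, 1, 3, 6, 4]
After line 2 (pop() -> a = 4): lst = [18, 1, 3, 6]
After line 3 (pop(1) -> b = 1): lst = [18, 3, 6]
After line 4 (pop(0) -> c = 18): lst = [3, 6]

18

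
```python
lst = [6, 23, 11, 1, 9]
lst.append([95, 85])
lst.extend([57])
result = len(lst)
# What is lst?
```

After line 1: lst = [6, 23, 11, 1, 9]
After line 2 (append adds [95, 85] as single element): lst = [6, 23, 11, 1, 9, [95, 85]]
After line 3 (extend unpacks [57], adds 57): lst = [6, 23, 11, 1, 9, [95, 85], 57]
After line 4: result = len(lst) = 7

[6, 23, 11, 1, 9, [95, 85], 57]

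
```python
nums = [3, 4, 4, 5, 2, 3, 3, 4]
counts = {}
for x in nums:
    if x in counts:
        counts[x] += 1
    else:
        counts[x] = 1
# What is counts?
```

Initial: counts = {}, nums = [3, 4, 4, 5, 2, 3, 3, 4]
See 3: counts = {3: 1}
See 4: counts = {3: 1, 4: 1}
See 4: counts = {3: 1, 4: 2}
See 5: counts = {3: 1, 4: 2, 5: 1}
See 2: counts = {3: 1, 4: 2, 5: 1, 2: 1}
See 3: counts = {3: 2, 4: 2, 5: 1, 2: 1}
See 3: counts = {3: 3, 4: 2, 5: 1, 2: 1}
See 4: counts = {3: 3, 4: 3, 5: 1, 2: 1}

{3: 3, 4: 3, 5: 1, 2: 1}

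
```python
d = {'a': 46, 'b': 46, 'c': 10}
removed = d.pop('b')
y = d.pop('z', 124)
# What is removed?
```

After line 1: d = {'a': 46, 'b': 46, 'c': 10}
After line 2 (pop 'b' returns 46): d = {'a': 46, 'c': 10}, removed = 46
After line 3 (pop 'z' missing, returns default 124): d = {'a': 46, 'c': 10}, y = 124

46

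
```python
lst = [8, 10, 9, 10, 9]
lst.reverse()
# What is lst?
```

[9, 10, 9, 10, 8]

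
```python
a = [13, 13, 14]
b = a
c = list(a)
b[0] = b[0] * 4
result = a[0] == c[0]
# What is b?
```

After line 1: a = [13, 13, 14]
After line 2 (b = a, alias): a = [13, 13, 14], b = [13, 13, 14]
After line 3 (c = list(a) is a copy, new object): c = [13, 13, 14]
After line 4 (b[0] = 13 * 4 = 52; mutates shared a/b): a = b = [52, 13, 14], c = [13, 13, 14]
After line 5 (a[0] = 52, c[0] = 13; result = False)

[52, 13, 14]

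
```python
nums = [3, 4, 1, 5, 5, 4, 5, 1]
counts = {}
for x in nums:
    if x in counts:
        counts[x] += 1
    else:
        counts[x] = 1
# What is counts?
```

Initial: counts = {}, nums = [3, 4, 1, 5, 5, 4, 5, 1]
See 3: counts = {3: 1}
See 4: counts = {3: 1, 4: 1}
See 1: counts = {3: 1, 4: 1, 1: 1}
See 5: counts = {3: 1, 4: 1, 1: 1, 5: 1}
See 5: counts = {3: 1, 4: 1, 1: 1, 5: 2}
See 4: counts = {3: 1, 4: 2, 1: 1, 5: 2}
See 5: counts = {3: 1, 4: 2, 1: 1, 5: 3}
See 1: counts = {3: 1, 4: 2, 1: 2, 5: 3}

{3: 1, 4: 2, 1: 2, 5: 3}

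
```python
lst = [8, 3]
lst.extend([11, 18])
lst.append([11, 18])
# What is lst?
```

After line 1: lst = [8, 3]
After line 2 (extend unpacks [11, 18]): lst = [8, 3, 11, 18]
After line 3 (append adds [11, 18] as single element): lst = [8, 3, 11, 18, [11, 18]]

[8, 3, 11, 18, [11, 18]]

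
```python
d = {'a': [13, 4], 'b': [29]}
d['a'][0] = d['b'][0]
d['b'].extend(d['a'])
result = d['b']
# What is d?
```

After line 1: d = {'a': [13, 4], 'b': [29]}
After line 2 (a[0] = b[0] = 29): d = {'a': [29, 4], 'b': [29]}
After line 3 (b.extend(a) appends [29, 4]): d = {'a': [29, 4], 'b': [29, 29, 4]}
After line 4: result = d['b'] = [29, 29, 4]

{'a': [29, 4], 'b': [29, 29, 4]}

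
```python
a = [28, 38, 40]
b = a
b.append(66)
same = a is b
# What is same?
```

After line 1: a = [28, 38, 40]
After line 2 (b = a is an alias, same object): a = [28, 38, 40], b = [28, 38, 40]
After line 3 (b.append mutates the shared list): a = [28, 38, 40, 66], b = [28, 38, 40, 66]
After line 4 (same = a is b; same object -> True): same = True

True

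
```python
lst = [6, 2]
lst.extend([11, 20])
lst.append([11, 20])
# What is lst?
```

After line 1: lst = [6, 2]
After line 2 (extend unpacks [11, 20]): lst = [6, 2, 11, 20]
After line 3 (append adds [11, 20] as single element): lst = [6, 2, 11, 20, [11, 20]]

[6, 2, 11, 20, [11, 20]]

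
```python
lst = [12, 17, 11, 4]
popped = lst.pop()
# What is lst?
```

[12, 17, 11]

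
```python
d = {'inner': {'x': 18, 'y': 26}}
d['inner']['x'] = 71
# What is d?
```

After line 1: d = {'inner': {'x': 18, 'y': 26}}
After line 2 (inner x overwritten): d = {'inner': {'x': 71, 'y': 26}}

{'inner': {'x': 71, 'y': 26}}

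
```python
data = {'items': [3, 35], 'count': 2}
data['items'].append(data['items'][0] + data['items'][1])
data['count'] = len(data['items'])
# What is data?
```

After line 1: data = {'items': [3, 35], 'count': 2}
After line 2 (append 3 + 35 = 38): data = {'items': [3, 35, 38], 'count': 2}
After line 3 (count = len(items) = 3): data = {'items': [3, 35, 38], 'count': 3}

{'items': [3, 35, 38], 'count': 3}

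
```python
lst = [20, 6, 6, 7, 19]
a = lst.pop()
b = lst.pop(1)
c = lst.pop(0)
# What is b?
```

After line 1: lst = [20, 6, 6, 7, 19]
After line 2 (pop() -> a = 19): lst = [20, 6, 6, 7]
After line 3 (pop(1) -> b = 6): lst = [20, 6, 7]
After line 4 (pop(0) -> c = 20): lst = [6, 7]

6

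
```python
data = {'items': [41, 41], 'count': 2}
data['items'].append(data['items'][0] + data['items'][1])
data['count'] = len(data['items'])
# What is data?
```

After line 1: data = {'items': [41, 41], 'count': 2}
After line 2 (append 41 + 41 = 82): data = {'items': [41, 41, 82], 'count': 2}
After line 3 (count = len(items) = 3): data = {'items': [41, 41, 82], 'count': 3}

{'items': [41, 41, 82], 'count': 3}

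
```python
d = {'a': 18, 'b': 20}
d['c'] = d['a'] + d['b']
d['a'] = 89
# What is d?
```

After line 1: d = {'a': 18, 'b': 20}
After line 2 (d['c'] = 18 + 20): d = {'a': 18, 'b': 20, 'c': 38}
After line 3: d = {'a': 89, 'b': 20, 'c': 38}

{'a': 89, 'b': 20, 'c': 38}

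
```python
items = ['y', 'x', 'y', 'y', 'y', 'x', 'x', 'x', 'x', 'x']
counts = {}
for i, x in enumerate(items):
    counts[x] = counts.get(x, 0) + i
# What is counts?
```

Initial: counts = {}, items = ['y', 'x', 'y', 'y', 'y', 'x', 'x', 'x', 'x', 'x']
i=0, x='y': counts = {'y': 0}
i=1, x='x': counts = {'y': 0, 'x': 1}
i=2, x='y': counts = {'y': 2, 'x': 1}
i=3, x='y': counts = {'y': 5, 'x': 1}
i=4, x='y': counts = {'y': 9, 'x': 1}
i=5, x='x': counts = {'y': 9, 'x': 6}
i=6, x='x': counts = {'y': 9, 'x': 12}
i=7, x='x': counts = {'y': 9, 'x': 19}
i=8, x='x': counts = {'y': 9, 'x': 27}
i=9, x='x': counts = {'y': 9, 'x': 36}

{'y': 9, 'x': 36}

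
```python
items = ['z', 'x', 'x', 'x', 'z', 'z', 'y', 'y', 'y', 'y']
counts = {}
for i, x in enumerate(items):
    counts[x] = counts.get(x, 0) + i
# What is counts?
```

Initial: counts = {}, items = ['z', 'x', 'x', 'x', 'z', 'z', 'y', 'y', 'y', 'y']
i=0, x='z': counts = {'z': 0}
i=1, x='x': counts = {'z': 0, 'x': 1}
i=2, x='x': counts = {'z': 0, 'x': 3}
i=3, x='x': counts = {'z': 0, 'x': 6}
i=4, x='z': counts = {'z': 4, 'x': 6}
i=5, x='z': counts = {'z': 9, 'x': 6}
i=6, x='y': counts = {'z': 9, 'x': 6, 'y': 6}
i=7, x='y': counts = {'z': 9, 'x': 6, 'y': 13}
i=8, x='y': counts = {'z': 9, 'x': 6, 'y': 21}
i=9, x='y': counts = {'z': 9, 'x': 6, 'y': 30}

{'z': 9, 'x': 6, 'y': 30}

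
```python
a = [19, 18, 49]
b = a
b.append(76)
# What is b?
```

After line 1: a = [19, 18, 49]
After line 2 (b = a is an alias, same object): a = [19, 18, 49], b = [19, 18, 49]
After line 3 (b.append mutates the shared list): a = [19, 18, 49, 76], b = [19, 18, 49, 76]

[19, 18, 49, 76]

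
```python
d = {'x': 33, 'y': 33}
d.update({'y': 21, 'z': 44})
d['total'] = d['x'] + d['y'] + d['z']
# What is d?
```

After line 1: d = {'x': 33, 'y': 33}
After line 2 (y overwritten, z added): d = {'x': 33, 'y': 21, 'z': 44}
After line 3 (total = 33 + 21 + 44 = 98): d = {'x': 33, 'y': 21, 'z': 44, 'total': 98}

{'x': 33, 'y': 21, 'z': 44, 'total': 98}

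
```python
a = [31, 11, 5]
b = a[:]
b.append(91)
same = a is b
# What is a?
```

After line 1: a = [31, 11, 5]
After line 2 (b = a[:] is a shallow copy, new object): a = [31, 11, 5], b = [31, 11, 5]
After line 3 (append only mutates b): a = [31, 11, 5], b = [31, 11, 5, 91]
After line 4 (same = a is b; different objects -> False): same = False

[31, 11, 5]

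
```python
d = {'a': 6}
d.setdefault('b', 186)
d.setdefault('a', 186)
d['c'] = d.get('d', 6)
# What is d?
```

After line 1: d = {'a': 6}
After line 2 (setdefault adds 'b'=186): d = {'a': 6, 'b': 186}
After line 3 (setdefault 'a' no-op, already exists): d = {'a': 6, 'b': 186}
After line 4 (get('d', 6) returns default since 'd' not in d): d = {'a': 6, 'b': 186, 'c': 6}

{'a': 6, 'b': 186, 'c': 6}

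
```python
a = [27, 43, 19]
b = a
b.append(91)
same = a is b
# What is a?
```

After line 1: a = [27, 43, 19]
After line 2 (b = a is an alias, same object): a = [27, 43, 19], b = [27, 43, 19]
After line 3 (b.append mutates the shared list): a = [27, 43, 19, 91], b = [27, 43, 19, 91]
After line 4 (same = a is b; same object -> True): same = True

[27, 43, 19, 91]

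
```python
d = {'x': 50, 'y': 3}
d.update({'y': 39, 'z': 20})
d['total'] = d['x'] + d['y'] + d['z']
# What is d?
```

After line 1: d = {'x': 50, 'y': 3}
After line 2 (y overwritten, z added): d = {'x': 50, 'y': 39, 'z': 20}
After line 3 (total = 50 + 39 + 20 = 109): d = {'x': 50, 'y': 39, 'z': 20, 'total': 109}

{'x': 50, 'y': 39, 'z': 20, 'total': 109}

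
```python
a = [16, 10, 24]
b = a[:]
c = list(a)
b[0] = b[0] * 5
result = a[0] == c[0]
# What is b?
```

After line 1: a = [16, 10, 24]
After line 2 (b = a[:], copy): a = [16, 10, 24], b = [16, 10, 24]
After line 3 (c = list(a) is a copy, new object): c = [16, 10, 24]
After line 4 (b[0] = 16 * 5 = 80; only b mutates (copy)): a = [16, 10, 24], b = [80, 10, 24], c = [16, 10, 24]
After line 5 (a[0] = 16, c[0] = 16; result = True)

[80, 10, 24]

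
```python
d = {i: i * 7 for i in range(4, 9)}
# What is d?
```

{4: 28, 5: 35, 6: 42, 7: 49, 8: 56}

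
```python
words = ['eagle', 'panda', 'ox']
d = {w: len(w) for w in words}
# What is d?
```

{'eagle': 5, 'panda': 5, 'ox': 2}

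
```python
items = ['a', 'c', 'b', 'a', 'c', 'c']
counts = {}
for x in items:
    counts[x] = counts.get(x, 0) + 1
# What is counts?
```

Initial: counts = {}, items = ['a', 'c', 'b', 'a', 'c', 'c']
See 'a': counts = {'a': 1}
See 'c': counts = {'a': 1, 'c': 1}
See 'b': counts = {'a': 1, 'c': 1, 'b': 1}
See 'a': counts = {'a': 2, 'c': 1, 'b': 1}
See 'c': counts = {'a': 2, 'c': 2, 'b': 1}
See 'c': counts = {'a': 2, 'c': 3, 'b': 1}

{'a': 2, 'c': 3, 'b': 1}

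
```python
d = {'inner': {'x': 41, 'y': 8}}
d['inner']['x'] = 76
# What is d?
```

After line 1: d = {'inner': {'x': 41, 'y': 8}}
After line 2 (inner x overwritten): d = {'inner': {'x': 76, 'y': 8}}

{'inner': {'x': 76, 'y': 8}}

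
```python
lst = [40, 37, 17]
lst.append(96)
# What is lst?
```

[40, 37, 17, 96]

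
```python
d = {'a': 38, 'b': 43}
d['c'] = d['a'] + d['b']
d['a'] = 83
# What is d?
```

After line 1: d = {'a': 38, 'b': 43}
After line 2 (d['c'] = 38 + 43): d = {'a': 38, 'b': 43, 'c': 81}
After line 3: d = {'a': 83, 'b': 43, 'c': 81}

{'a': 83, 'b': 43, 'c': 81}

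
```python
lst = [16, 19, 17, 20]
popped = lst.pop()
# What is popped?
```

20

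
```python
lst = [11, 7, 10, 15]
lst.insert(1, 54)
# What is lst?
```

[11, 54, 7, 10, 15]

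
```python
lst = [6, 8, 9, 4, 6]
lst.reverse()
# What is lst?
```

[6, 4, 9, 8, 6]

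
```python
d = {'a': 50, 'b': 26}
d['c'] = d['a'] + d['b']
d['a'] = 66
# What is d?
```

After line 1: d = {'a': 50, 'b': 26}
After line 2 (d['c'] = 50 + 26): d = {'a': 50, 'b': 26, 'c': 76}
After line 3: d = {'a': 66, 'b': 26, 'c': 76}

{'a': 66, 'b': 26, 'c': 76}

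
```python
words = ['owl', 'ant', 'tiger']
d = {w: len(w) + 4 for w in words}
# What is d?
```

{'owl': 7, 'ant': 7, 'tiger': 9}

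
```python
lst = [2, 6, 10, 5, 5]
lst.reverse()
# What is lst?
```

[5, 5, 10, 6, 2]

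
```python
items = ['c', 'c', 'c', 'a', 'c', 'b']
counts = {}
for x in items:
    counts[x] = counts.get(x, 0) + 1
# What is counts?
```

Initial: counts = {}, items = ['c', 'c', 'c', 'a', 'c', 'b']
See 'c': counts = {'c': 1}
See 'c': counts = {'c': 2}
See 'c': counts = {'c': 3}
See 'a': counts = {'c': 3, 'a': 1}
See 'c': counts = {'c': 4, 'a': 1}
See 'b': counts = {'c': 4, 'a': 1, 'b': 1}

{'c': 4, 'a': 1, 'b': 1}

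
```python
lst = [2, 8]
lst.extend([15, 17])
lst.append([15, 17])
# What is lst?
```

After line 1: lst = [2, 8]
After line 2 (extend unpacks [15, 17]): lst = [2, 8, 15, 17]
After line 3 (append adds [15, 17] as single element): lst = [2, 8, 15, 17, [15, 17]]

[2, 8, 15, 17, [15, 17]]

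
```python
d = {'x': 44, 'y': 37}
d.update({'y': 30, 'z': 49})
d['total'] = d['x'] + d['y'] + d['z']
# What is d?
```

After line 1: d = {'x': 44, 'y': 37}
After line 2 (y overwritten, z added): d = {'x': 44, 'y': 30, 'z': 49}
After line 3 (total = 44 + 30 + 49 = 123): d = {'x': 44, 'y': 30, 'z': 49, 'total': 123}

{'x': 44, 'y': 30, 'z': 49, 'total': 123}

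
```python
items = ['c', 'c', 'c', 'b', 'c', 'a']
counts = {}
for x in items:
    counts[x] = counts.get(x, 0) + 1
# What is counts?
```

Initial: counts = {}, items = ['c', 'c', 'c', 'b', 'c', 'a']
See 'c': counts = {'c': 1}
See 'c': counts = {'c': 2}
See 'c': counts = {'c': 3}
See 'b': counts = {'c': 3, 'b': 1}
See 'c': counts = {'c': 4, 'b': 1}
See 'a': counts = {'c': 4, 'b': 1, 'a': 1}

{'c': 4, 'b': 1, 'a': 1}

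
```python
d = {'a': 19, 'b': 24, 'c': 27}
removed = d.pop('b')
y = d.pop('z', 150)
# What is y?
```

After line 1: d = {'a': 19, 'b': 24, 'c': 27}
After line 2 (pop 'b' returns 24): d = {'a': 19, 'c': 27}, removed = 24
After line 3 (pop 'z' missing, returns default 150): d = {'a': 19, 'c': 27}, y = 150

150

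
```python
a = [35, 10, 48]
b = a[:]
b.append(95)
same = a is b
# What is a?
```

After line 1: a = [35, 10, 48]
After line 2 (b = a[:] is a shallow copy, new object): a = [35, 10, 48], b = [35, 10, 48]
After line 3 (append only mutates b): a = [35, 10, 48], b = [35, 10, 48, 95]
After line 4 (same = a is b; different objects -> False): same = False

[35, 10, 48]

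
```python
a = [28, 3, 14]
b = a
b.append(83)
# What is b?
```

After line 1: a = [28, 3, 14]
After line 2 (b = a is an alias, same object): a = [28, 3, 14], b = [28, 3, 14]
After line 3 (b.append mutates the shared list): a = [28, 3, 14, 83], b = [28, 3, 14, 83]

[28, 3, 14, 83]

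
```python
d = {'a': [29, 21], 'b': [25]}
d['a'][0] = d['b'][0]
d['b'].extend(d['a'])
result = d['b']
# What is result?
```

After line 1: d = {'a': [29, 21], 'b': [25]}
After line 2 (a[0] = b[0] = 25): d = {'a': [25, 21], 'b': [25]}
After line 3 (b.extend(a) appends [25, 21]): d = {'a': [25, 21], 'b': [25, 25, 21]}
After line 4: result = d['b'] = [25, 25, 21]

[25, 25, 21]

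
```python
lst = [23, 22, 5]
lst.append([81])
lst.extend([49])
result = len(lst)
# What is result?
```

After line 1: lst = [23, 22, 5]
After line 2 (append adds [81] as single element): lst = [23, 22, 5, [81]]
After line 3 (extend unpacks [49], adds 49): lst = [23, 22, 5, [81], 49]
After line 4: result = len(lst) = 5

5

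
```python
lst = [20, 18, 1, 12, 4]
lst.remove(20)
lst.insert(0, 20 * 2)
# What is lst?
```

After line 1: lst = [20, 18, 1, 12, 4]
After line 2 (remove first 20): lst = [18, 1, 12, 4]
After line 3 (insert 40 at index 0): lst = [40, 18, 1, 12, 4]

[40, 18, 1, 12, 4]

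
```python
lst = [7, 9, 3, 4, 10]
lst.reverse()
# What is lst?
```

[10, 4, 3, 9, 7]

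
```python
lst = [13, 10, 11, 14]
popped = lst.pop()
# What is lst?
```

[13, 10, 11]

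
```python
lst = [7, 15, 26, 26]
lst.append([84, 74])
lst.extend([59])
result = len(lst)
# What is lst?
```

After line 1: lst = [7, 15, 26, 26]
After line 2 (append adds [84, 74] as single element): lst = [7, 15, 26, 26, [84, 74]]
After line 3 (extend unpacks [59], adds 59): lst = [7, 15, 26, 26, [84, 74], 59]
After line 4: result = len(lst) = 6

[7, 15, 26, 26, [84, 74], 59]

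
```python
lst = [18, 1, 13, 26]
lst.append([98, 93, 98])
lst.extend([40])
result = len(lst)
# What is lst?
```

After line 1: lst = [18, 1, 13, 26]
After line 2 (append adds [98, 93, 98] as single element): lst = [18, 1, 13, 26, [98, 93, 98]]
After line 3 (extend unpacks [40], adds 40): lst = [18, 1, 13, 26, [98, 93, 98], 40]
After line 4: result = len(lst) = 6

[18, 1, 13, 26, [98, 93, 98], 40]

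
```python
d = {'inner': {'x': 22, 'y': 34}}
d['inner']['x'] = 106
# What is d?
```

After line 1: d = {'inner': {'x': 22, 'y': 34}}
After line 2 (inner x overwritten): d = {'inner': {'x': 106, 'y': 34}}

{'inner': {'x': 106, 'y': 34}}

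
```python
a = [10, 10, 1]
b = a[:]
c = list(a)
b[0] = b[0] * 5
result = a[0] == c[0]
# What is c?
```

After line 1: a = [10, 10, 1]
After line 2 (b = a[:], copy): a = [10, 10, 1], b = [10, 10, 1]
After line 3 (c = list(a) is a copy, new object): c = [10, 10, 1]
After line 4 (b[0] = 10 * 5 = 50; only b mutates (copy)): a = [10, 10, 1], b = [50, 10, 1], c = [10, 10, 1]
After line 5 (a[0] = 10, c[0] = 10; result = True)

[10, 10, 1]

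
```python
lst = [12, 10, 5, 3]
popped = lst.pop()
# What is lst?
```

[12, 10, 5]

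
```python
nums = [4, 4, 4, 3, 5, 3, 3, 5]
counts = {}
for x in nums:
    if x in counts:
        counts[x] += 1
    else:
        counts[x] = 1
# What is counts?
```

Initial: counts = {}, nums = [4, 4, 4, 3, 5, 3, 3, 5]
See 4: counts = {4: 1}
See 4: counts = {4: 2}
See 4: counts = {4: 3}
See 3: counts = {4: 3, 3: 1}
See 5: counts = {4: 3, 3: 1, 5: 1}
See 3: counts = {4: 3, 3: 2, 5: 1}
See 3: counts = {4: 3, 3: 3, 5: 1}
See 5: counts = {4: 3, 3: 3, 5: 2}

{4: 3, 3: 3, 5: 2}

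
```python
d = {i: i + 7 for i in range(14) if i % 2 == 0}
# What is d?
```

{0: 7, 2: 9, 4: 11, 6: 13, 8: 15, 10: 17, 12: 19}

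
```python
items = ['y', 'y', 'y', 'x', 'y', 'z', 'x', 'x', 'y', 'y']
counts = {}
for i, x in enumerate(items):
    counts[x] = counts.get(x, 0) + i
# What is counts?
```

Initial: counts = {}, items = ['y', 'y', 'y', 'x', 'y', 'z', 'x', 'x', 'y', 'y']
i=0, x='y': counts = {'y': 0}
i=1, x='y': counts = {'y': 1}
i=2, x='y': counts = {'y': 3}
i=3, x='x': counts = {'y': 3, 'x': 3}
i=4, x='y': counts = {'y': 7, 'x': 3}
i=5, x='z': counts = {'y': 7, 'x': 3, 'z': 5}
i=6, x='x': counts = {'y': 7, 'x': 9, 'z': 5}
i=7, x='x': counts = {'y': 7, 'x': 16, 'z': 5}
i=8, x='y': counts = {'y': 15, 'x': 16, 'z': 5}
i=9, x='y': counts = {'y': 24, 'x': 16, 'z': 5}

{'y': 24, 'x': 16, 'z': 5}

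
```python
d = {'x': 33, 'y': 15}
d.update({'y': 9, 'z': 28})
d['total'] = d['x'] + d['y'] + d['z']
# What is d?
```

After line 1: d = {'x': 33, 'y': 15}
After line 2 (y overwritten, z added): d = {'x': 33, 'y': 9, 'z': 28}
After line 3 (total = 33 + 9 + 28 = 70): d = {'x': 33, 'y': 9, 'z': 28, 'total': 70}

{'x': 33, 'y': 9, 'z': 28, 'total': 70}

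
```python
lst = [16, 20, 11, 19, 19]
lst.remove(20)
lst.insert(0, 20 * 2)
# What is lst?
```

After line 1: lst = [16, 20, 11, 19, 19]
After line 2 (remove first 20): lst = [16, 11, 19, 19]
After line 3 (insert 40 at index 0): lst = [40, 16, 11, 19, 19]

[40, 16, 11, 19, 19]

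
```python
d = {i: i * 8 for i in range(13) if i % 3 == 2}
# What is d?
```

{2: 16, 5: 40, 8: 64, 11: 88}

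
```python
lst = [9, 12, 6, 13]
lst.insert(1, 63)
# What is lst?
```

[9, 63, 12, 6, 13]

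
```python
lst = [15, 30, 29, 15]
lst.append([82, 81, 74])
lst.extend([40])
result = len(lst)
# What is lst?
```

After line 1: lst = [15, 30, 29, 15]
After line 2 (append adds [82, 81, 74] as single element): lst = [15, 30, 29, 15, [82, 81, 74]]
After line 3 (extend unpacks [40], adds 40): lst = [15, 30, 29, 15, [82, 81, 74], 40]
After line 4: result = len(lst) = 6

[15, 30, 29, 15, [82, 81, 74], 40]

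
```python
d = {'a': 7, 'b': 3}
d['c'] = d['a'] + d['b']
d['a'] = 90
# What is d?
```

After line 1: d = {'a': 7, 'b': 3}
After line 2 (d['c'] = 7 + 3): d = {'a': 7, 'b': 3, 'c': 10}
After line 3: d = {'a': 90, 'b': 3, 'c': 10}

{'a': 90, 'b': 3, 'c': 10}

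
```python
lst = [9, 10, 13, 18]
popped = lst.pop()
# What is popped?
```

18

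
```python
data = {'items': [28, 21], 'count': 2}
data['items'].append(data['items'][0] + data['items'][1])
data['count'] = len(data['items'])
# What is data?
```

After line 1: data = {'items': [28, 21], 'count': 2}
After line 2 (append 28 + 21 = 49): data = {'items': [28, 21, 49], 'count': 2}
After line 3 (count = len(items) = 3): data = {'items': [28, 21, 49], 'count': 3}

{'items': [28, 21, 49], 'count': 3}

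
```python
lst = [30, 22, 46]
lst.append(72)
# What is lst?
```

[30, 22, 46, 72]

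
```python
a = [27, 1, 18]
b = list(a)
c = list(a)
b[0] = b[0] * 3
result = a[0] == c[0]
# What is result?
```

After line 1: a = [27, 1, 18]
After line 2 (b = list(a), copy): a = [27, 1, 18], b = [27, 1, 18]
After line 3 (c = list(a) is a copy, new object): c = [27, 1, 18]
After line 4 (b[0] = 27 * 3 = 81; only b mutates (copy)): a = [27, 1, 18], b = [81, 1, 18], c = [27, 1, 18]
After line 5 (a[0] = 27, c[0] = 27; result = True)

True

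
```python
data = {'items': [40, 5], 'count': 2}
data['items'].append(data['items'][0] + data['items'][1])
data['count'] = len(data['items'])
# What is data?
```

After line 1: data = {'items': [40, 5], 'count': 2}
After line 2 (append 40 + 5 = 45): data = {'items': [40, 5, 45], 'count': 2}
After line 3 (count = len(items) = 3): data = {'items': [40, 5, 45], 'count': 3}

{'items': [40, 5, 45], 'count': 3}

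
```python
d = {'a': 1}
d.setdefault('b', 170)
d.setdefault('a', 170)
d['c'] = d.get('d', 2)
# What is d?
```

After line 1: d = {'a': 1}
After line 2 (setdefault adds 'b'=170): d = {'a': 1, 'b': 170}
After line 3 (setdefault 'a' no-op, already exists): d = {'a': 1, 'b': 170}
After line 4 (get('d', 2) returns default since 'd' not in d): d = {'a': 1, 'b': 170, 'c': 2}

{'a': 1, 'b': 170, 'c': 2}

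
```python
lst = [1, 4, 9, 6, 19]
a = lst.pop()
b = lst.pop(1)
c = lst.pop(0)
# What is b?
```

After line 1: lst = [1, 4, 9, 6, 19]
After line 2 (pop() -> a = 19): lst = [1, 4, 9, 6]
After line 3 (pop(1) -> b = 4): lst = [1, 9, 6]
After line 4 (pop(0) -> c = 1): lst = [9, 6]

4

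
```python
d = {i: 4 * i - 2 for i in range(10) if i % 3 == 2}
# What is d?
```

{2: 6, 5: 18, 8: 30}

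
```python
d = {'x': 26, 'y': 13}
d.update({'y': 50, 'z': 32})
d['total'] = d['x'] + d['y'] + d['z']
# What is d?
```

After line 1: d = {'x': 26, 'y': 13}
After line 2 (y overwritten, z added): d = {'x': 26, 'y': 50, 'z': 32}
After line 3 (total = 26 + 50 + 32 = 108): d = {'x': 26, 'y': 50, 'z': 32, 'total': 108}

{'x': 26, 'y': 50, 'z': 32, 'total': 108}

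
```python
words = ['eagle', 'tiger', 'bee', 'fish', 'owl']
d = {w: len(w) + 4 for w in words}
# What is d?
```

{'eagle': 9, 'tiger': 9, 'bee': 7, 'fish': 8, 'owl': 7}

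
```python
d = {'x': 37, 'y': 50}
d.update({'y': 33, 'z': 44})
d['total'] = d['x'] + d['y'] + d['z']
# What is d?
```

After line 1: d = {'x': 37, 'y': 50}
After line 2 (y overwritten, z added): d = {'x': 37, 'y': 33, 'z': 44}
After line 3 (total = 37 + 33 + 44 = 114): d = {'x': 37, 'y': 33, 'z': 44, 'total': 114}

{'x': 37, 'y': 33, 'z': 44, 'total': 114}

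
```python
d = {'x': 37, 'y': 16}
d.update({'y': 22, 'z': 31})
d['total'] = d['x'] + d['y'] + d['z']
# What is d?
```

After line 1: d = {'x': 37, 'y': 16}
After line 2 (y overwritten, z added): d = {'x': 37, 'y': 22, 'z': 31}
After line 3 (total = 37 + 22 + 31 = 90): d = {'x': 37, 'y': 22, 'z': 31, 'total': 90}

{'x': 37, 'y': 22, 'z': 31, 'total': 90}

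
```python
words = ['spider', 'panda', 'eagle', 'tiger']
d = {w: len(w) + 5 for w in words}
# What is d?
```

{'spider': 11, 'panda': 10, 'eagle': 10, 'tiger': 10}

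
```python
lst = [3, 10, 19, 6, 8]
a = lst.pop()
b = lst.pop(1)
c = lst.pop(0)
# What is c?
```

After line 1: lst = [3, 10, 19, 6, 8]
After line 2 (pop() -> a = 8): lst = [3, 10, 19, 6]
After line 3 (pop(1) -> b = 10): lst = [3, 19, 6]
After line 4 (pop(0) -> c = 3): lst = [19, 6]

3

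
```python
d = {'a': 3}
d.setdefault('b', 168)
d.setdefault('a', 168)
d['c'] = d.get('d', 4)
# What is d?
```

After line 1: d = {'a': 3}
After line 2 (setdefault adds 'b'=168): d = {'a': 3, 'b': 168}
After line 3 (setdefault 'a' no-op, already exists): d = {'a': 3, 'b': 168}
After line 4 (get('d', 4) returns default since 'd' not in d): d = {'a': 3, 'b': 168, 'c': 4}

{'a': 3, 'b': 168, 'c': 4}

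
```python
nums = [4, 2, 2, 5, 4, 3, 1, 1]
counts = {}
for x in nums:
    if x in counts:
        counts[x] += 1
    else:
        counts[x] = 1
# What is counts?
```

Initial: counts = {}, nums = [4, 2, 2, 5, 4, 3, 1, 1]
See 4: counts = {4: 1}
See 2: counts = {4: 1, 2: 1}
See 2: counts = {4: 1, 2: 2}
See 5: counts = {4: 1, 2: 2, 5: 1}
See 4: counts = {4: 2, 2: 2, 5: 1}
See 3: counts = {4: 2, 2: 2, 5: 1, 3: 1}
See 1: counts = {4: 2, 2: 2, 5: 1, 3: 1, 1: 1}
See 1: counts = {4: 2, 2: 2, 5: 1, 3: 1, 1: 2}

{4: 2, 2: 2, 5: 1, 3: 1, 1: 2}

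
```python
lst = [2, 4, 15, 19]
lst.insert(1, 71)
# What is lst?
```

[2, 71, 4, 15, 19]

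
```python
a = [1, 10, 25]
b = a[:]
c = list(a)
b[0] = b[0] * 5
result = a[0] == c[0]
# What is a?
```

After line 1: a = [1, 10, 25]
After line 2 (b = a[:], copy): a = [1, 10, 25], b = [1, 10, 25]
After line 3 (c = list(a) is a copy, new object): c = [1, 10, 25]
After line 4 (b[0] = 1 * 5 = 5; only b mutates (copy)): a = [1, 10, 25], b = [5, 10, 25], c = [1, 10, 25]
After line 5 (a[0] = 1, c[0] = 1; result = True)

[1, 10, 25]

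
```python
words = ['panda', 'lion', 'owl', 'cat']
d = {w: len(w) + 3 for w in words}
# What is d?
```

{'panda': 8, 'lion': 7, 'owl': 6, 'cat': 6}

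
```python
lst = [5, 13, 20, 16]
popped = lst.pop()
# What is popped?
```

16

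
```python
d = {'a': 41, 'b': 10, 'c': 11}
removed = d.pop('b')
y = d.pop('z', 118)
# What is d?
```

After line 1: d = {'a': 41, 'b': 10, 'c': 11}
After line 2 (pop 'b' returns 10): d = {'a': 41, 'c': 11}, removed = 10
After line 3 (pop 'z' missing, returns default 118): d = {'a': 41, 'c': 11}, y = 118

{'a': 41, 'c': 11}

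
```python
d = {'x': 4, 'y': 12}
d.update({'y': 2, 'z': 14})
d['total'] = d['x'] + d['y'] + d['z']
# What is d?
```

After line 1: d = {'x': 4, 'y': 12}
After line 2 (y overwritten, z added): d = {'x': 4, 'y': 2, 'z': 14}
After line 3 (total = 4 + 2 + 14 = 20): d = {'x': 4, 'y': 2, 'z': 14, 'total': 20}

{'x': 4, 'y': 2, 'z': 14, 'total': 20}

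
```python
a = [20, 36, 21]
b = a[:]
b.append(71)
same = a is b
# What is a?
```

After line 1: a = [20, 36, 21]
After line 2 (b = a[:] is a shallow copy, new object): a = [20, 36, 21], b = [20, 36, 21]
After line 3 (append only mutates b): a = [20, 36, 21], b = [20, 36, 21, 71]
After line 4 (same = a is b; different objects -> False): same = False

[20, 36, 21]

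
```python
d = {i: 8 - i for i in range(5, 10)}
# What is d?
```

{5: 3, 6: 2, 7: 1, 8: 0, 9: -1}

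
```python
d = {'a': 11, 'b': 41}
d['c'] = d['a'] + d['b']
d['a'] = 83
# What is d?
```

After line 1: d = {'a': 11, 'b': 41}
After line 2 (d['c'] = 11 + 41): d = {'a': 11, 'b': 41, 'c': 52}
After line 3: d = {'a': 83, 'b': 41, 'c': 52}

{'a': 83, 'b': 41, 'c': 52}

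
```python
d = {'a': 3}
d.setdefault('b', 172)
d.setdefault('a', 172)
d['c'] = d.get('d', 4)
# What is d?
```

After line 1: d = {'a': 3}
After line 2 (setdefault adds 'b'=172): d = {'a': 3, 'b': 172}
After line 3 (setdefault 'a' no-op, already exists): d = {'a': 3, 'b': 172}
After line 4 (get('d', 4) returns default since 'd' not in d): d = {'a': 3, 'b': 172, 'c': 4}

{'a': 3, 'b': 172, 'c': 4}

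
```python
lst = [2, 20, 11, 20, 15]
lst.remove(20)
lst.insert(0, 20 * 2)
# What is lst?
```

After line 1: lst = [2, 20, 11, 20, 15]
After line 2 (remove first 20): lst = [2, 11, 20, 15]
After line 3 (insert 40 at index 0): lst = [40, 2, 11, 20, 15]

[40, 2, 11, 20, 15]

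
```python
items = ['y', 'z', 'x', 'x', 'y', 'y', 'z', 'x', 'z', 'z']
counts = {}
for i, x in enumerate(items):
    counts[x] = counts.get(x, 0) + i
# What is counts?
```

Initial: counts = {}, items = ['y', 'z', 'x', 'x', 'y', 'y', 'z', 'x', 'z', 'z']
i=0, x='y': counts = {'y': 0}
i=1, x='z': counts = {'y': 0, 'z': 1}
i=2, x='x': counts = {'y': 0, 'z': 1, 'x': 2}
i=3, x='x': counts = {'y': 0, 'z': 1, 'x': 5}
i=4, x='y': counts = {'y': 4, 'z': 1, 'x': 5}
i=5, x='y': counts = {'y': 9, 'z': 1, 'x': 5}
i=6, x='z': counts = {'y': 9, 'z': 7, 'x': 5}
i=7, x='x': counts = {'y': 9, 'z': 7, 'x': 12}
i=8, x='z': counts = {'y': 9, 'z': 15, 'x': 12}
i=9, x='z': counts = {'y': 9, 'z': 24, 'x': 12}

{'y': 9, 'z': 24, 'x': 12}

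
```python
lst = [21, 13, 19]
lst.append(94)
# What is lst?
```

[21, 13, 19, 94]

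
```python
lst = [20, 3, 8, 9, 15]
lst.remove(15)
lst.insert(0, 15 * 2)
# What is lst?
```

After line 1: lst = [20, 3, 8, 9, 15]
After line 2 (remove first 15): lst = [20, 3, 8, 9]
After line 3 (insert 30 at index 0): lst = [30, 20, 3, 8, 9]

[30, 20, 3, 8, 9]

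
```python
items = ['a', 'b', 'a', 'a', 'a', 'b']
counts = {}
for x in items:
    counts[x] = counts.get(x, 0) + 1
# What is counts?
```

Initial: counts = {}, items = ['a', 'b', 'a', 'a', 'a', 'b']
See 'a': counts = {'a': 1}
See 'b': counts = {'a': 1, 'b': 1}
See 'a': counts = {'a': 2, 'b': 1}
See 'a': counts = {'a': 3, 'b': 1}
See 'a': counts = {'a': 4, 'b': 1}
See 'b': counts = {'a': 4, 'b': 2}

{'a': 4, 'b': 2}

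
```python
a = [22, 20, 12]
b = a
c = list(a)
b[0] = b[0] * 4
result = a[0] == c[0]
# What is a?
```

After line 1: a = [22, 20, 12]
After line 2 (b = a, alias): a = [22, 20, 12], b = [22, 20, 12]
After line 3 (c = list(a) is a copy, new object): c = [22, 20, 12]
After line 4 (b[0] = 22 * 4 = 88; mutates shared a/b): a = b = [88, 20, 12], c = [22, 20, 12]
After line 5 (a[0] = 88, c[0] = 22; result = False)

[88, 20, 12]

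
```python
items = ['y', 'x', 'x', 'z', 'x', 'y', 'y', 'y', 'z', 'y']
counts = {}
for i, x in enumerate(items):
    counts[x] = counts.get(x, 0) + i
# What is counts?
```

Initial: counts = {}, items = ['y', 'x', 'x', 'z', 'x', 'y', 'y', 'y', 'z', 'y']
i=0, x='y': counts = {'y': 0}
i=1, x='x': counts = {'y': 0, 'x': 1}
i=2, x='x': counts = {'y': 0, 'x': 3}
i=3, x='z': counts = {'y': 0, 'x': 3, 'z': 3}
i=4, x='x': counts = {'y': 0, 'x': 7, 'z': 3}
i=5, x='y': counts = {'y': 5, 'x': 7, 'z': 3}
i=6, x='y': counts = {'y': 11, 'x': 7, 'z': 3}
i=7, x='y': counts = {'y': 18, 'x': 7, 'z': 3}
i=8, x='z': counts = {'y': 18, 'x': 7, 'z': 11}
i=9, x='y': counts = {'y': 27, 'x': 7, 'z': 11}

{'y': 27, 'x': 7, 'z': 11}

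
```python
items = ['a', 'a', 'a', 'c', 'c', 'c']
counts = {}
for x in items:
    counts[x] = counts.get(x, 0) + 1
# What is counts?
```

Initial: counts = {}, items = ['a', 'a', 'a', 'c', 'c', 'c']
See 'a': counts = {'a': 1}
See 'a': counts = {'a': 2}
See 'a': counts = {'a': 3}
See 'c': counts = {'a': 3, 'c': 1}
See 'c': counts = {'a': 3, 'c': 2}
See 'c': counts = {'a': 3, 'c': 3}

{'a': 3, 'c': 3}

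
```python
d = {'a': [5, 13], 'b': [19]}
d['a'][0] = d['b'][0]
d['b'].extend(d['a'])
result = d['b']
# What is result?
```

After line 1: d = {'a': [5, 13], 'b': [19]}
After line 2 (a[0] = b[0] = 19): d = {'a': [19, 13], 'b': [19]}
After line 3 (b.extend(a) appends [19, 13]): d = {'a': [19, 13], 'b': [19, 19, 13]}
After line 4: result = d['b'] = [19, 19, 13]

[19, 19, 13]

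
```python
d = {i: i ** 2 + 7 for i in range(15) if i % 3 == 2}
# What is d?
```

{2: 11, 5: 32, 8: 71, 11: 128, 14: 203}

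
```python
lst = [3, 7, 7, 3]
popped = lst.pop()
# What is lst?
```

[3, 7, 7]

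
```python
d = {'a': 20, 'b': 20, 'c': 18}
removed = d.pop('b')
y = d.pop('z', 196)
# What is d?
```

After line 1: d = {'a': 20, 'b': 20, 'c': 18}
After line 2 (pop 'b' returns 20): d = {'a': 20, 'c': 18}, removed = 20
After line 3 (pop 'z' missing, returns default 196): d = {'a': 20, 'c': 18}, y = 196

{'a': 20, 'c': 18}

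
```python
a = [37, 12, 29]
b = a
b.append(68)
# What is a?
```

After line 1: a = [37, 12, 29]
After line 2 (b = a is an alias, same object): a = [37, 12, 29], b = [37, 12, 29]
After line 3 (b.append mutates the shared list): a = [37, 12, 29, 68], b = [37, 12, 29, 68]

[37, 12, 29, 68]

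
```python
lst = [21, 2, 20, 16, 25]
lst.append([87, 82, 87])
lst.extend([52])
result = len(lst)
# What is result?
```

After line 1: lst = [21, 2, 20, 16, 25]
After line 2 (append adds [87, 82, 87] as single element): lst = [21, 2, 20, 16, 25, [87, 82, 87]]
After line 3 (extend unpacks [52], adds 52): lst = [21, 2, 20, 16, 25, [87, 82, 87], 52]
After line 4: result = len(lst) = 7

7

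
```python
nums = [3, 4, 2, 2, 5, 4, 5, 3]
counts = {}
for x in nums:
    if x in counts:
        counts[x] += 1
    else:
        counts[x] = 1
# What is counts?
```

Initial: counts = {}, nums = [3, 4, 2, 2, 5, 4, 5, 3]
See 3: counts = {3: 1}
See 4: counts = {3: 1, 4: 1}
See 2: counts = {3: 1, 4: 1, 2: 1}
See 2: counts = {3: 1, 4: 1, 2: 2}
See 5: counts = {3: 1, 4: 1, 2: 2, 5: 1}
See 4: counts = {3: 1, 4: 2, 2: 2, 5: 1}
See 5: counts = {3: 1, 4: 2, 2: 2, 5: 2}
See 3: counts = {3: 2, 4: 2, 2: 2, 5: 2}

{3: 2, 4: 2, 2: 2, 5: 2}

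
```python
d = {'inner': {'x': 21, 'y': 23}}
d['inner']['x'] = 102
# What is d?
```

After line 1: d = {'inner': {'x': 21, 'y': 23}}
After line 2 (inner x overwritten): d = {'inner': {'x': 102, 'y': 23}}

{'inner': {'x': 102, 'y': 23}}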